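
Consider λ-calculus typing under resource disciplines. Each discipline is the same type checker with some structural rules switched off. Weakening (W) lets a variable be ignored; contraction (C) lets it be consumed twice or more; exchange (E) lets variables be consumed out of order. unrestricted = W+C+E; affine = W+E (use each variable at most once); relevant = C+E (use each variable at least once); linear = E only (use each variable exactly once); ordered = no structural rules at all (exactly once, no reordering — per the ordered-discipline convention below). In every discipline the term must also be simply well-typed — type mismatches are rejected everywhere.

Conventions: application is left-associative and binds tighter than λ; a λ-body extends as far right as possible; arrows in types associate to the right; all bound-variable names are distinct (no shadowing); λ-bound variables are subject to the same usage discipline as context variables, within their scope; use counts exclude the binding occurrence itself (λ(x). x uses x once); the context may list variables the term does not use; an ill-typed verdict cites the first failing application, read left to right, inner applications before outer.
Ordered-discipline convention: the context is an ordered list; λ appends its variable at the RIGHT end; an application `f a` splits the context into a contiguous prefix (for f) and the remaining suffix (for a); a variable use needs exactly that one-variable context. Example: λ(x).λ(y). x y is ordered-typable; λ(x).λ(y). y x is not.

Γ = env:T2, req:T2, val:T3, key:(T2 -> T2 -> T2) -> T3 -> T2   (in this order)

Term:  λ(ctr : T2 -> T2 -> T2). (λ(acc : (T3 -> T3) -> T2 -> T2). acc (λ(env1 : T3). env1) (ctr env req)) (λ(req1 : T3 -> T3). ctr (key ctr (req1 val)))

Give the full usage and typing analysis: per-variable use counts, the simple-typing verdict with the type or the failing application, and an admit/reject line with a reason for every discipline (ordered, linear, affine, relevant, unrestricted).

usage: env: 1×; req: 1×; val: 1×; key: 1×; ctr (bound): 3×; acc (bound): 1×; env1 (bound): 1×; req1 (bound): 1×
uses in reading order: acc, env1, ctr, env, req, ctr, key, ctr, req1, val
typing: well-typed at (T2 -> T2 -> T2) -> T2
ordered: ✗ — ctr ×3 used more than once (contraction)
linear: ✗ — ctr ×3 used more than once (contraction)
affine: ✗ — ctr ×3 used more than once (contraction)
relevant: ✓ — env, req, val, key, ctr, acc, env1, req1: all used, weakening unneeded
unrestricted: ✓ — simply typable at (T2 -> T2 -> T2) -> T2; W, C, E all held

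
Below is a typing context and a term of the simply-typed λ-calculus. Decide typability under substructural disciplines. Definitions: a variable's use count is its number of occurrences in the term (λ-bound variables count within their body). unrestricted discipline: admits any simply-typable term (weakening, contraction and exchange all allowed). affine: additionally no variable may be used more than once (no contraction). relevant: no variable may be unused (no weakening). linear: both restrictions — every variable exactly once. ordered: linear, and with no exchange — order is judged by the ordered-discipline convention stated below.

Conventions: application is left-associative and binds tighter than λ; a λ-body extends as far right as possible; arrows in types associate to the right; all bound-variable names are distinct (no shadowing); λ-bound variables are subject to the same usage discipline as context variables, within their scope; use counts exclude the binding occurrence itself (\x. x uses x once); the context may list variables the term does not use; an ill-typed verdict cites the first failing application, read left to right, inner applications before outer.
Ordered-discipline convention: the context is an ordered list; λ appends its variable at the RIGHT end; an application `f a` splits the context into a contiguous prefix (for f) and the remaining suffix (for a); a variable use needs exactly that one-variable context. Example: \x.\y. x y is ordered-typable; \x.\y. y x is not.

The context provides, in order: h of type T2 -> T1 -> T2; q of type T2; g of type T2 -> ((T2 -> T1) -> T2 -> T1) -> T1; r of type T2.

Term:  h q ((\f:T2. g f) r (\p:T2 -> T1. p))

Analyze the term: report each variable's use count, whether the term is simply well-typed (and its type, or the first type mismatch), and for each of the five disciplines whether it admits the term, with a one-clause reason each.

counts: h: 1; q: 1; g: 1; r: 1; f [bound]: 1; p [bound]: 1
left-to-right use order: h, q, g, f, r, p
typing: well-typed — term : T2
ordered: ✓, one use each (h, q, g, r, f, p); ordered split holds
linear: ✓, h, q, g, r, f, p: one use apiece
affine: ✓, none of h, q, g, r, f, p used more than once
relevant: ✓, at least one use each (h, q, g, r, f, p)
unrestricted: ✓, type-checks (T2) and nothing is barred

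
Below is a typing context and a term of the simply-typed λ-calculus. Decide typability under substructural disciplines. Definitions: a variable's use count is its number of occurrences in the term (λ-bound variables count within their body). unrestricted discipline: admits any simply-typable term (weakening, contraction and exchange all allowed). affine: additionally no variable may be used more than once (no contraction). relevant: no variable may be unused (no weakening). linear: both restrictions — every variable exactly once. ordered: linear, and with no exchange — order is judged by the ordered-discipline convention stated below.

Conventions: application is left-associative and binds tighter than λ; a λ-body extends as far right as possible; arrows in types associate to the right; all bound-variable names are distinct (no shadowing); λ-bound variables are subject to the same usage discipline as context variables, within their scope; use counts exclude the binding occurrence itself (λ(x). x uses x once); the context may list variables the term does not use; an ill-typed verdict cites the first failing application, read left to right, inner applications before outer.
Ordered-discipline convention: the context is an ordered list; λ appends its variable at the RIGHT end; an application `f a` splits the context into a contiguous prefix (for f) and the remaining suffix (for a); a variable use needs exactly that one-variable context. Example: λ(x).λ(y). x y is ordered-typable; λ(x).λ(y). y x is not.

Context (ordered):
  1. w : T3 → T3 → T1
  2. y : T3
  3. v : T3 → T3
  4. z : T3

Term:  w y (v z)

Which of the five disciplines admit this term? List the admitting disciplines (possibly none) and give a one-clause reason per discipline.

admitted by: ordered, linear, affine, relevant, unrestricted
variable uses: w ×1; y ×1; v ×1; z ×1
use order (left to right): w, y, v, z
typing: well-typed — term : T1
ordered ✓ (w, y, v, z once each; derivable with no W/C/E)
linear ✓ (exactly-once usage across w, y, v, z)
affine ✓ (w, y, v, z: no repeats, contraction unneeded)
relevant ✓ (none of w, y, v, z goes unused)
unrestricted ✓ (well-typed at T1; no restrictions here)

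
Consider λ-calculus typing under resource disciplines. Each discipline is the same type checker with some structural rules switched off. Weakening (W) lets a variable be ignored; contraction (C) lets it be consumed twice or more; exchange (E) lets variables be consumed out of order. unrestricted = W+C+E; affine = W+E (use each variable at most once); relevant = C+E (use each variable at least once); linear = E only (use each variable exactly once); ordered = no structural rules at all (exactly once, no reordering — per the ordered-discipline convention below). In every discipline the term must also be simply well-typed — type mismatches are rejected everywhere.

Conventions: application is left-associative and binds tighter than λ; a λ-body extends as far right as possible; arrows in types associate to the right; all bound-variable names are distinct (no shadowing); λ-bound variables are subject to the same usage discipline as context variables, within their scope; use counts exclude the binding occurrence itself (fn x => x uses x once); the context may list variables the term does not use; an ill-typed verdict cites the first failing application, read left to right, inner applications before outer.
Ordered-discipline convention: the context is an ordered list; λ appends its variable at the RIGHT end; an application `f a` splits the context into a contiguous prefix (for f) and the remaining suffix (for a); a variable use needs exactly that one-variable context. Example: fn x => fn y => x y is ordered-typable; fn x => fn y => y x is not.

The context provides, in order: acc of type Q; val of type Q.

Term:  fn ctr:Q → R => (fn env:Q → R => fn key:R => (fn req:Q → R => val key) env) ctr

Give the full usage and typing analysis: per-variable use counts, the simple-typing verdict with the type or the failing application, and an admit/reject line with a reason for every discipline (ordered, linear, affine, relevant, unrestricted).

use counts: acc: 0; val: 1; ctr (λ-bound): 1; env (λ-bound): 1; key (λ-bound): 1; req (λ-bound): 0
uses in reading order: val, key, env, ctr
typing: ill-typed: can't apply a value of type Q
ordered: ✗ — a type mismatch blocks all five
linear: ✗ — the type mismatch rejects it
affine: ✗ — not simply typable
relevant: ✗ — fails simple typing
unrestricted: ✗ — a type mismatch blocks all five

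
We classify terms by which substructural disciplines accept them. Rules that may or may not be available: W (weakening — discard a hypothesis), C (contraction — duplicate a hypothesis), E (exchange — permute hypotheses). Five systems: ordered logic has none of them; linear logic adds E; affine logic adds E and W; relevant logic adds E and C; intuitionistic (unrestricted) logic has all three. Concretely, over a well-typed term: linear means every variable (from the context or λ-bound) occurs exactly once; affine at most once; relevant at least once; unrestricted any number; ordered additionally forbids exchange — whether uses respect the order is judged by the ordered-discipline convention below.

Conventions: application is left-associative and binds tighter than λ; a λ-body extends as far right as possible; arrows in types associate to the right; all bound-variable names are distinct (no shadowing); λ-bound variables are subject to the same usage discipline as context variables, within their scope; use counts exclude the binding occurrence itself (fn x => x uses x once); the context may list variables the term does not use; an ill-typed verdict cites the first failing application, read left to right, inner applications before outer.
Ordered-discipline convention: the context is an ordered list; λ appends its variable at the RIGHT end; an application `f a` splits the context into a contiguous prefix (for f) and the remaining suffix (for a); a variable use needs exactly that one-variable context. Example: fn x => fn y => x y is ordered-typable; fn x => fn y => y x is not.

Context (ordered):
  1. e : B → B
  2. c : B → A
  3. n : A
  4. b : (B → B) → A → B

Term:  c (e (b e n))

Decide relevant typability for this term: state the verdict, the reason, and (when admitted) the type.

yes — e, c, n, b: all used, weakening unneeded; term : A
usage: e: 2, c: 1, n: 1, b: 1
left-to-right use order: c, e, b, e, n
typing: well-typed — term : A
across the five disciplines: ordered ✗ · linear ✗ · affine ✗ · relevant ✓ · unrestricted ✓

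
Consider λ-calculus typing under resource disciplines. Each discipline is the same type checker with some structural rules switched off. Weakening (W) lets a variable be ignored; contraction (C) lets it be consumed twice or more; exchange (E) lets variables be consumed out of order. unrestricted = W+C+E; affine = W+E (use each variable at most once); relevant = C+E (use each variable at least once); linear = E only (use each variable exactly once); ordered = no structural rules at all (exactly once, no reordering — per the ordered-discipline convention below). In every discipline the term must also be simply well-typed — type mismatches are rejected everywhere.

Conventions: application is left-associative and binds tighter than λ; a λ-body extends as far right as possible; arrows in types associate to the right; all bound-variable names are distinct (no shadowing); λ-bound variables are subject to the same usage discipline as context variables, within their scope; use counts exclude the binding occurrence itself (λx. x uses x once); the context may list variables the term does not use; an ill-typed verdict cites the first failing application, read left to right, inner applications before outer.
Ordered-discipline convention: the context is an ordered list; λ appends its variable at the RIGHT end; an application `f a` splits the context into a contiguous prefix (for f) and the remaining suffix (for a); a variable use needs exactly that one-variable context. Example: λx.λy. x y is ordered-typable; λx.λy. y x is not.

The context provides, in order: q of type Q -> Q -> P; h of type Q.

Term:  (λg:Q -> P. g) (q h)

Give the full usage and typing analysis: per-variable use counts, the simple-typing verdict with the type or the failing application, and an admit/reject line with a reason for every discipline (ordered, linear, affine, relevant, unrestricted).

use counts: q: 1×, h: 1×, g (λ-bound): 1×
order of uses: g, q, h
typing: ✓ — Q -> P
ordered: ✓, single-use (q, h, g), ordered derivation ok
linear: ✓, each of q, h, g used exactly once
affine: ✓, none of q, h, g used more than once
relevant: ✓, at least one use each (q, h, g)
unrestricted: ✓, well-typed at Q -> P; no restrictions here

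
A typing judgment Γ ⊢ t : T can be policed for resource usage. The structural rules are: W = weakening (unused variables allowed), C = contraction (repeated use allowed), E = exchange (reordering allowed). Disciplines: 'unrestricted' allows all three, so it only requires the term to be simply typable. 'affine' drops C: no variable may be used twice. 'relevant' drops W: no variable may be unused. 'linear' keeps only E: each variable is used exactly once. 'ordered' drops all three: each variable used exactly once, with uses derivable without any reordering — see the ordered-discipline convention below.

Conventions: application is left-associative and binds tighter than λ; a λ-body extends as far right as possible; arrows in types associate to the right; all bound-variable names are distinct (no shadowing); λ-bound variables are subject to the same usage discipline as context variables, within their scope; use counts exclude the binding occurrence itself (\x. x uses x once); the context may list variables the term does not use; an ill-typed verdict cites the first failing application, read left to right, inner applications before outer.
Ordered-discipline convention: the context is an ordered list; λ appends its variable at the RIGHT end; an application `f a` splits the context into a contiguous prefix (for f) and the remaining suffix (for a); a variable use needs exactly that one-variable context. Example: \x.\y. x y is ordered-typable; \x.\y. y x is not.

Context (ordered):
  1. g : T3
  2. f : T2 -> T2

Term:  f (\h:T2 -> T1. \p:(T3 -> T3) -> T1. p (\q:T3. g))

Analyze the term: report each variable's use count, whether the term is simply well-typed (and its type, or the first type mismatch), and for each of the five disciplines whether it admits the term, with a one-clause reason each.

counts: g: 1; f: 1; h [bound]: 0; p [bound]: 1; q [bound]: 0
uses in reading order: f, p, g
typing: ill-typed: an argument (T2 -> T1) -> ((T3 -> T3) -> T1) -> T1 mismatches the expected T2
ordered ✗ (the type mismatch rejects it)
linear ✗ (not simply typable)
affine ✗ (fails simple typing)
relevant ✗ (a type mismatch blocks all five)
unrestricted ✗ (the type mismatch rejects it)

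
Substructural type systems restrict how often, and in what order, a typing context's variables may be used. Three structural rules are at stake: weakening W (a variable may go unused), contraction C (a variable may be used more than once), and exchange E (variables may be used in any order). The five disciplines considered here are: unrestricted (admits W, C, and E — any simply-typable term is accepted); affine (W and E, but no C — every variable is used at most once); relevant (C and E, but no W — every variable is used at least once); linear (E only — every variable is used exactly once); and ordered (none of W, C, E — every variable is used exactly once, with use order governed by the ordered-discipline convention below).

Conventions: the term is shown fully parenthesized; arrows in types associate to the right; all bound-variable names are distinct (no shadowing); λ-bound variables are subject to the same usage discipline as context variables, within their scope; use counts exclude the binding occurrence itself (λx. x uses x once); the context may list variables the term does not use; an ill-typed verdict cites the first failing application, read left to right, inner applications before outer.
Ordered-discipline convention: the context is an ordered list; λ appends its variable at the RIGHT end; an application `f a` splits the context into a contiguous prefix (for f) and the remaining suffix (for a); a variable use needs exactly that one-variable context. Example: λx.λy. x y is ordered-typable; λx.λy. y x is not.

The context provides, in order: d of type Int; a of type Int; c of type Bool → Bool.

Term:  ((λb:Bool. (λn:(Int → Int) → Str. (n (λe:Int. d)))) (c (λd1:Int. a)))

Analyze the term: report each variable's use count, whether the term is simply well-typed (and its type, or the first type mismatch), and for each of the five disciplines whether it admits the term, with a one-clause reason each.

usage: d=1, a=1, c=1, b [bound]=0, n [bound]=1, e [bound]=0, d1 [bound]=0
left-to-right use order: n, d, c, a
typing: ill-typed: a function awaiting Bool gets Int → Int
ordered: ✗ — fails simple typing
linear: ✗ — a type mismatch blocks all five
affine: ✗ — the type mismatch rejects it
relevant: ✗ — not simply typable
unrestricted: ✗ — fails simple typing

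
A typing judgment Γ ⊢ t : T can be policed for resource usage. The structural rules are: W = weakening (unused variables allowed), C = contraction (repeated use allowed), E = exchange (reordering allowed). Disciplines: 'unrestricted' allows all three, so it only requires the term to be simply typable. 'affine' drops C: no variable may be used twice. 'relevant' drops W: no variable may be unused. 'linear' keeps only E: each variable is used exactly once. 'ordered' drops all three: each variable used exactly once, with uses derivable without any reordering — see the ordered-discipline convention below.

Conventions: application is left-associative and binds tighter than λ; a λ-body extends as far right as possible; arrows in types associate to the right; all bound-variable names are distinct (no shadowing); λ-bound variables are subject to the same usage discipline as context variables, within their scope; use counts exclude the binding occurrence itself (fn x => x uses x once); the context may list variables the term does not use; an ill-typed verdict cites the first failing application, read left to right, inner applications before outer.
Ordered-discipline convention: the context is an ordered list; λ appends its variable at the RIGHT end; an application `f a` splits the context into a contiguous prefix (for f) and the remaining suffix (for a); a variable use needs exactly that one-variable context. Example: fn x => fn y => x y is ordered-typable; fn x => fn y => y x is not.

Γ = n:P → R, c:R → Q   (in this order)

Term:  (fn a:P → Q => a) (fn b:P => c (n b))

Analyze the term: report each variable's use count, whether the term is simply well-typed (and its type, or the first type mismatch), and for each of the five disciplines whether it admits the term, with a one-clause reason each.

counts: n=1; c=1; a [bound]=1; b [bound]=1
order of uses: a, c, n, b
typing: well-typed — term : P → Q
ordered: ✗, use order a, c, n, b needs exchange
linear: ✓, single use per variable (n, c, a, b)
affine: ✓, no duplicate uses among n, c, a, b
relevant: ✓, at least one use each (n, c, a, b)
unrestricted: ✓, simply typable at P → Q; W, C, E all held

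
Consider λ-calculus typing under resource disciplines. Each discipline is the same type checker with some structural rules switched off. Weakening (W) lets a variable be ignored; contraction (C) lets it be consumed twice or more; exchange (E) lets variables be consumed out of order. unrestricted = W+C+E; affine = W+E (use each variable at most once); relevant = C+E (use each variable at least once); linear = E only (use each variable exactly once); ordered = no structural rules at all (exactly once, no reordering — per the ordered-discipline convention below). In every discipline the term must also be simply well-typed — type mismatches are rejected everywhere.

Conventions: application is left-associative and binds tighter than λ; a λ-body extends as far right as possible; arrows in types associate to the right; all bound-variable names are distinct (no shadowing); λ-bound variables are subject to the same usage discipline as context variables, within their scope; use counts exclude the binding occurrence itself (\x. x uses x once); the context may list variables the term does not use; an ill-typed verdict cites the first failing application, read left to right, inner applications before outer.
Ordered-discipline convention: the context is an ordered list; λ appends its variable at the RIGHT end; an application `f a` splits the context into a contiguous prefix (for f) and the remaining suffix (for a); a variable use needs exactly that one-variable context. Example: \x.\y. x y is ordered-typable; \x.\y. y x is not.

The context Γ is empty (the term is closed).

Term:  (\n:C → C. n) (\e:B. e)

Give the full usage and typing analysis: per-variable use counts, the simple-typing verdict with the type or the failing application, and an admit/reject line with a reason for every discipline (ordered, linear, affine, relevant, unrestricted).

use counts: n (bound): 1, e (bound): 1
left-to-right use order: n, e
typing: ill-typed: argument of type B → B where C → C is required
ordered: ✗ — a type mismatch blocks all five
linear: ✗ — the type mismatch rejects it
affine: ✗ — not simply typable
relevant: ✗ — fails simple typing
unrestricted: ✗ — a type mismatch blocks all five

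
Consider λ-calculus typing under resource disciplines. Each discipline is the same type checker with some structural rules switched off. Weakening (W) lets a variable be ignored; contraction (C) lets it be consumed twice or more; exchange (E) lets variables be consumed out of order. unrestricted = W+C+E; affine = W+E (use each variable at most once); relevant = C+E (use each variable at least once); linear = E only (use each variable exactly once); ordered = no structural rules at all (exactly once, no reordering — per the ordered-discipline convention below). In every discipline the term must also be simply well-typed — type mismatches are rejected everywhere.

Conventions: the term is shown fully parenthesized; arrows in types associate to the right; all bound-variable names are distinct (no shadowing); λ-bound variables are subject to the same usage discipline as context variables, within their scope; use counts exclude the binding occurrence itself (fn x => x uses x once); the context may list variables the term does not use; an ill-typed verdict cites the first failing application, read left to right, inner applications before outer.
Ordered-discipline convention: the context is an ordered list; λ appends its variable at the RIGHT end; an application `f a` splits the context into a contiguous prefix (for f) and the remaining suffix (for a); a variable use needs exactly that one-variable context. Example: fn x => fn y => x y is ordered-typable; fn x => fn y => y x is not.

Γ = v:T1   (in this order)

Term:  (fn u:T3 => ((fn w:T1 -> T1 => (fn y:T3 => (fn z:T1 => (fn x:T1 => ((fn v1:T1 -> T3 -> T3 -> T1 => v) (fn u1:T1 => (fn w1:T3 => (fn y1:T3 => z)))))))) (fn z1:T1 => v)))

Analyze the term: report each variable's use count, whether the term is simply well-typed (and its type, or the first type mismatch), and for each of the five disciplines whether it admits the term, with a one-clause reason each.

counts: v: 2×; u [bound]: 0×; w [bound]: 0×; y [bound]: 0×; z [bound]: 1×; x [bound]: 0×; v1 [bound]: 0×; u1 [bound]: 0×; w1 [bound]: 0×; y1 [bound]: 0×; z1 [bound]: 0×
order of uses: v, z, v
typing: the term checks, with type T3 -> T3 -> T1 -> T1 -> T1
ordered: ✗, needs contraction — v ×2; unused: u, w, y, x, v1, u1, w1, y1, z1 — weakening required
linear: ✗, needs contraction — v ×2; unused: u, w, y, x, v1, u1, w1, y1, z1 — weakening required
affine: ✗, needs contraction — v ×2
relevant: ✗, unused: u, w, y, x, v1, u1, w1, y1, z1 — weakening required
unrestricted: ✓, simply typable at T3 -> T3 -> T1 -> T1 -> T1; W, C, E all held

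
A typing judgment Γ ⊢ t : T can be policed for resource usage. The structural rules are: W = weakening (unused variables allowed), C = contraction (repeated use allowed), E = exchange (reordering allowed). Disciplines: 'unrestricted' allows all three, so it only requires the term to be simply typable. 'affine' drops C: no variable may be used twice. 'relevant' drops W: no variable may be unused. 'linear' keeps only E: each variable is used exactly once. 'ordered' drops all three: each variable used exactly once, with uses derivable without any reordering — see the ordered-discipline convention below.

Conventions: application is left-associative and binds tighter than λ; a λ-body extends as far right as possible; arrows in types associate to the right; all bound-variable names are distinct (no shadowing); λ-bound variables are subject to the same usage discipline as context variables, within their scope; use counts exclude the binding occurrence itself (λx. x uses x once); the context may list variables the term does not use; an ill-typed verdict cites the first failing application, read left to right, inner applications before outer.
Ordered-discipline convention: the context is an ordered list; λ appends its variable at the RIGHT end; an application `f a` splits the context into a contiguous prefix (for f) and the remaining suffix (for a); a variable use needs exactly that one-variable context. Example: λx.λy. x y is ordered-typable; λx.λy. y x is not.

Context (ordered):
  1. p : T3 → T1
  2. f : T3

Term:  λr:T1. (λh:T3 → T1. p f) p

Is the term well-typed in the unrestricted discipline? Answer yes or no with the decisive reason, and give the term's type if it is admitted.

yes — type-checks (T1 → T1) and nothing is barred; term : T1 → T1
variable uses: p: 2, f: 1, r (λ-bound): 0, h (λ-bound): 0
use order (left to right): p, f, p
typing: well-typed at T1 → T1
across the five disciplines: ordered ✗ | linear ✗ | affine ✗ | relevant ✗ | unrestricted ✓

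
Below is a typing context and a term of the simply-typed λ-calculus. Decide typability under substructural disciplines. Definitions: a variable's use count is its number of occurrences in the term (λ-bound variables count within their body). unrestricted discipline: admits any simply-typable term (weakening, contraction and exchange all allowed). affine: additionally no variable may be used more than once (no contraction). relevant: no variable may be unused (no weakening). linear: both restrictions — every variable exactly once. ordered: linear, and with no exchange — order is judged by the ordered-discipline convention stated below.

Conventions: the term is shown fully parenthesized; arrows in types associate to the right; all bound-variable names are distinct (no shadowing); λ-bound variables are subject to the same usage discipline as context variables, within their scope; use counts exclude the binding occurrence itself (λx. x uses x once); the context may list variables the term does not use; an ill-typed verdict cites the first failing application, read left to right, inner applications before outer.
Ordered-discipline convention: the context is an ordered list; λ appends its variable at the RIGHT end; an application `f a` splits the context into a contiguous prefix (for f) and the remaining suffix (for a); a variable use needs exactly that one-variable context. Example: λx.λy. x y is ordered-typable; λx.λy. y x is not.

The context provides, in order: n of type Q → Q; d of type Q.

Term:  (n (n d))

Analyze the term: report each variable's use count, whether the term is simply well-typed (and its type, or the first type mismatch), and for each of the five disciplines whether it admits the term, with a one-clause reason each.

variable uses: n ×2, d ×1
use order (left to right): n, n, d
typing: well-typed — term : Q
ordered ✗ (repeated use of n ×2)
linear ✗ (repeated use of n ×2)
affine ✗ (repeated use of n ×2)
relevant ✓ (at least one use each (n, d))
unrestricted ✓ (well-typed at Q; no restrictions here)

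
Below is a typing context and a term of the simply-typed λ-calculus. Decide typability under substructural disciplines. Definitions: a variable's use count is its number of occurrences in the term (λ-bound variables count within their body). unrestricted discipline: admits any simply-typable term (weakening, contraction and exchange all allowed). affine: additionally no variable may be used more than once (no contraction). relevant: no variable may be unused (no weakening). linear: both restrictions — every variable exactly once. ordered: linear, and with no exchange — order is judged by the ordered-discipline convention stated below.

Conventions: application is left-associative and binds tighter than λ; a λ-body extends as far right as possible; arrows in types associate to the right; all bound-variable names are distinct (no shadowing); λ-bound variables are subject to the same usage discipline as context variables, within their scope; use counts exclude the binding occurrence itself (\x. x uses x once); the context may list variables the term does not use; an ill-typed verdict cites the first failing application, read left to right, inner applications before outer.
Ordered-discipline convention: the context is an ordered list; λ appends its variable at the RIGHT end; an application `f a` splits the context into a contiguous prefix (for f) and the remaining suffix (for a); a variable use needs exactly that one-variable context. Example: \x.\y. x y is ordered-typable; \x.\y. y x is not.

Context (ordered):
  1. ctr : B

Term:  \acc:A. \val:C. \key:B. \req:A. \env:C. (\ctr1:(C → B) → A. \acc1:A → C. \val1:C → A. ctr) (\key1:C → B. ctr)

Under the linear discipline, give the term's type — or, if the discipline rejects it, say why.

not well-typed under linear — the type mismatch rejects it
counts: ctr=2, acc (λ-bound)=0, val (λ-bound)=0, key (λ-bound)=0, req (λ-bound)=0, env (λ-bound)=0, ctr1 (λ-bound)=0, acc1 (λ-bound)=0, val1 (λ-bound)=0, key1 (λ-bound)=0
left-to-right use order: ctr, ctr
typing: ill-typed: an argument (C → B) → B mismatches the expected (C → B) → A
across the five disciplines: ordered ✗ | linear ✗ | affine ✗ | relevant ✗ | unrestricted ✗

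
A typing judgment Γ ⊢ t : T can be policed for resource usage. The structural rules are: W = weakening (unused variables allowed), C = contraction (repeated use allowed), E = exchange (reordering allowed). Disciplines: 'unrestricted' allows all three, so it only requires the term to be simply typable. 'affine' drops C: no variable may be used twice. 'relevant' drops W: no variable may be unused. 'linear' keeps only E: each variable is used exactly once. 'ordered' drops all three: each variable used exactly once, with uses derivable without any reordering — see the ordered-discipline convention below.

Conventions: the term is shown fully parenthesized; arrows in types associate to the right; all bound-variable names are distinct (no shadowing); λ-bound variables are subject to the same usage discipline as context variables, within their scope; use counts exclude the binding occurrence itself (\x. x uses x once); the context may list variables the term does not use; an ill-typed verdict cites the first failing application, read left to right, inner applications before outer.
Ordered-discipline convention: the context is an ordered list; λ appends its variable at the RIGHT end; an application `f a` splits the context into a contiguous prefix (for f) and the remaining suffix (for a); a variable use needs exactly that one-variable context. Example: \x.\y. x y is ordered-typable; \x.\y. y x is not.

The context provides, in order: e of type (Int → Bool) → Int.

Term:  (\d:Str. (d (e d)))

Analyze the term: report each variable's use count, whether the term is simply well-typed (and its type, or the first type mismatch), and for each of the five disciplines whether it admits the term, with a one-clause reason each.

counts: e: 1; d (λ-bound): 2
left-to-right use order: d, e, d
typing: ill-typed: argument of type Str where Int → Bool is required
ordered: ✗, the type mismatch rejects it
linear: ✗, not simply typable
affine: ✗, fails simple typing
relevant: ✗, a type mismatch blocks all five
unrestricted: ✗, the type mismatch rejects it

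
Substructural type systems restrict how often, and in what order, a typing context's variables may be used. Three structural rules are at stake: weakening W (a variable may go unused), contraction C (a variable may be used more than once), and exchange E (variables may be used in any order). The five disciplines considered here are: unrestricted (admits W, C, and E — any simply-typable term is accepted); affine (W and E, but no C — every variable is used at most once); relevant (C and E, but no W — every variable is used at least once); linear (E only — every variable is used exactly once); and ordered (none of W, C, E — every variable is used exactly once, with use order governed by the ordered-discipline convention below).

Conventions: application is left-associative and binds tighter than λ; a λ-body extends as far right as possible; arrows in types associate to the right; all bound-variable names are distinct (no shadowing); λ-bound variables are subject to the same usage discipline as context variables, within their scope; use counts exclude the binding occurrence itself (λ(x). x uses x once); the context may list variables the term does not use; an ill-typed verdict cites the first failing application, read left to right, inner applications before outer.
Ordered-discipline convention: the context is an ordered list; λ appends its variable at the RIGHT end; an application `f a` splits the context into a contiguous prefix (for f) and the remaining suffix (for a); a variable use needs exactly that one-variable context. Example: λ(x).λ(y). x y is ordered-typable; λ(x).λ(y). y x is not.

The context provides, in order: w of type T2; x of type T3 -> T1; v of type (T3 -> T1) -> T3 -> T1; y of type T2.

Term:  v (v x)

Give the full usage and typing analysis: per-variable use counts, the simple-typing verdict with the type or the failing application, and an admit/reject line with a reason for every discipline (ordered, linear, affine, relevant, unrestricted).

counts: w ×0; x ×1; v ×2; y ×0
order of uses: v, v, x
typing: the term checks, with type T3 -> T1
ordered ✗ (needs contraction — v ×2; unused: w, y — weakening required)
linear ✗ (needs contraction — v ×2; unused: w, y — weakening required)
affine ✗ (needs contraction — v ×2)
relevant ✗ (unused: w, y — weakening required)
unrestricted ✓ (typability at T3 -> T1 is all that's needed)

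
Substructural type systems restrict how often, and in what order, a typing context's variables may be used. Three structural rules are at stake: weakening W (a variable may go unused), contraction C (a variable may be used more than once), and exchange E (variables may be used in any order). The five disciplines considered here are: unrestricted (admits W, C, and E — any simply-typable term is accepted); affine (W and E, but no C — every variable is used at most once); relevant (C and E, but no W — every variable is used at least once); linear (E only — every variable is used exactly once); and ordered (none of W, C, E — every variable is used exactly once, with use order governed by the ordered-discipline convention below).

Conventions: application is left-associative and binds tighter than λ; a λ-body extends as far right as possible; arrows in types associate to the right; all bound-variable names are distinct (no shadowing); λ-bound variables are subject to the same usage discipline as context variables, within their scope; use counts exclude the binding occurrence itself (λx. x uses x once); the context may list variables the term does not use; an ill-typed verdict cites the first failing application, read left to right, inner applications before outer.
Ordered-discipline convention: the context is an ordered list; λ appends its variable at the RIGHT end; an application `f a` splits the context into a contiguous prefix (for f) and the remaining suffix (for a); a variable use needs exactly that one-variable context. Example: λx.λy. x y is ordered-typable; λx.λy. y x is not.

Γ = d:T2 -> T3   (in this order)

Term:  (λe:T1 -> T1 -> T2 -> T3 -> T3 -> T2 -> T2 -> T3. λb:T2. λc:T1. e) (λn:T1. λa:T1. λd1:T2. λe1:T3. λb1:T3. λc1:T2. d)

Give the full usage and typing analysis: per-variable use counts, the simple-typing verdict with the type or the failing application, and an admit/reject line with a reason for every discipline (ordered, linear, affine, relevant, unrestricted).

variable uses: d=1; e (λ-bound)=1; b (λ-bound)=0; c (λ-bound)=0; n (λ-bound)=0; a (λ-bound)=0; d1 (λ-bound)=0; e1 (λ-bound)=0; b1 (λ-bound)=0; c1 (λ-bound)=0
uses in reading order: e, d
typing: well-typed — term : T2 -> T1 -> T1 -> T1 -> T2 -> T3 -> T3 -> T2 -> T2 -> T3
ordered: ✗, b, c, n, a, d1, e1, b1, c1 never used (weakening)
linear: ✗, b, c, n, a, d1, e1, b1, c1 never used (weakening)
affine: ✓, d, e, b, c, n, a, d1, e1, b1, c1: no repeats, contraction unneeded
relevant: ✗, b, c, n, a, d1, e1, b1, c1 never used (weakening)
unrestricted: ✓, typability at T2 -> T1 -> T1 -> T1 -> T2 -> T3 -> T3 -> T2 -> T2 -> T3 is all that's needed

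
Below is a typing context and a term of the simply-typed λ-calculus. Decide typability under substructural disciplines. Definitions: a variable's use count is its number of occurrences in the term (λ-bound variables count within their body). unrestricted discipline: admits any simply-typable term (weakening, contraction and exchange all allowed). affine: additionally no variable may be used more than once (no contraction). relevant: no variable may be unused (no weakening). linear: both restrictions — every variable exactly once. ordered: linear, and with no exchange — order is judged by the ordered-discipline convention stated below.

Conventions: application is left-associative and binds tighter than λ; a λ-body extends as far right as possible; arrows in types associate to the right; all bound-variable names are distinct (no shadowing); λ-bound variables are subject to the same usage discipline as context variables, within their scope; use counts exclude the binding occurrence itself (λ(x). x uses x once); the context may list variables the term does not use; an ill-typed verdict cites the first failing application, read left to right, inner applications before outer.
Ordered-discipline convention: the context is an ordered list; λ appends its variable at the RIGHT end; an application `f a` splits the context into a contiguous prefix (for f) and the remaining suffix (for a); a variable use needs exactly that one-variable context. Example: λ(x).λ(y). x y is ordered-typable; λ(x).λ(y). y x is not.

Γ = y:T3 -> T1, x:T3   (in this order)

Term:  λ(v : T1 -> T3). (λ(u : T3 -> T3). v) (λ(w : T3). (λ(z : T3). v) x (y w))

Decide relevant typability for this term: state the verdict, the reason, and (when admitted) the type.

no — unused: u, z — weakening required
usage: y: 1; x: 1; v (bound): 2; u (bound): 0; w (bound): 1; z (bound): 0
uses in reading order: v, v, x, y, w
typing: well-typed at (T1 -> T3) -> T1 -> T3
all disciplines: ordered ✗ · linear ✗ · affine ✗ · relevant ✗ · unrestricted ✓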